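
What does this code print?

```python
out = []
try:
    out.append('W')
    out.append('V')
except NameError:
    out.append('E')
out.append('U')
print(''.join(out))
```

Execution trace: 'W' (try body) → 'V' (try body, no exception) → 'U' (after the try/except). Output: WVU

Answer: WVU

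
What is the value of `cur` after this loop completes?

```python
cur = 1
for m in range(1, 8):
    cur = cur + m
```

Start at 1, add 1 through 7
`cur` takes the values: 1 → 2 → 4 → 7 → 11 → 16 → 22 → 29

Answer: 29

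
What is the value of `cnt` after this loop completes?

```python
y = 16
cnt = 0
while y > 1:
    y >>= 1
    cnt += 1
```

Count right shifts until 1
`cnt` takes the values: 0 → 1 → 2 → 3 → 4

Answer: 4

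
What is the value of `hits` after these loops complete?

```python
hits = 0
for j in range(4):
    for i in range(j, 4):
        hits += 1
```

Upper triangle: 4 + 3 + ... + 1
`hits` takes the values: 0 → 1 → 2 → 3 → 4 → 5 → 6 → 7 → 8 → 9 → 10

Answer: 10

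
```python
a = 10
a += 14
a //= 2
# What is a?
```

Trace:
`a = 10` → a = 10
`a += 14` → a = 24
`a //= 2` → a = 12
So a = 12

Answer: 12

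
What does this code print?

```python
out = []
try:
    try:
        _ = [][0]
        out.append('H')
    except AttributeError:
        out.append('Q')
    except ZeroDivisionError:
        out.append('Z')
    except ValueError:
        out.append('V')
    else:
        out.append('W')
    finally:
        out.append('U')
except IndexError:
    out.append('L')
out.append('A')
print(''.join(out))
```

Execution trace: 'U' (finally) → 'L' (outer except IndexError) → 'A' (after the try/except). Output: ULA

Answer: ULA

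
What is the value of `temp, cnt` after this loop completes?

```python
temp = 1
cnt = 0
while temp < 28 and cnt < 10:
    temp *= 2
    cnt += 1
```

Double until >= 28 or 10 iterations
`temp, cnt` takes the values: (1, 0) → (2, 0) → (2, 1) → (4, 1) → (4, 2) → (8, 2) → (8, 3) → (16, 3) → (16, 4) → (32, 4) → (32, 5)

Answer: 32, 5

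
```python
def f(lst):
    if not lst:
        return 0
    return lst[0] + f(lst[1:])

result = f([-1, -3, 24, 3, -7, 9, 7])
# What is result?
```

(-1) + (-3) + 24 + 3 + (-7) + 9 + 7 + 0 = 32

Answer: 32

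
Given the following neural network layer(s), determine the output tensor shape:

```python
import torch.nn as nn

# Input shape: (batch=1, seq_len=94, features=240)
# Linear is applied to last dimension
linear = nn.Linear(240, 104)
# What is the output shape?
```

Input: (1, 94, 240) -> Output: (1, 94, 104)

Answer: (1, 94, 104)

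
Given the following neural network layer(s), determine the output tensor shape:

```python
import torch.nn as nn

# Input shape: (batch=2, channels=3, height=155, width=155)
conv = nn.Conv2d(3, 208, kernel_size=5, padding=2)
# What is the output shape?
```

Input: (2, 3, 155, 155) -> Output: (2, 208, 155, 155)

Answer: (2, 208, 155, 155)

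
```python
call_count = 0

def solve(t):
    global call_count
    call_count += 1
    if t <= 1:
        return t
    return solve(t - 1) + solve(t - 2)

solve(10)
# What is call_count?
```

Calls(t) = 1 + Calls(t-1) + Calls(t-2); Calls(0)=Calls(1)=1. For t=10 this gives 177.

Answer: 177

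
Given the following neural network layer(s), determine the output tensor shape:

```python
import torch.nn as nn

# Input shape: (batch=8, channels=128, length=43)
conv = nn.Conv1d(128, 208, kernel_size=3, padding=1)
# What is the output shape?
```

Input: (8, 128, 43) -> Output: (8, 208, 43)

Answer: (8, 208, 43)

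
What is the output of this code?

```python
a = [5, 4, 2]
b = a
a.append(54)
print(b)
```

Key concept: basic list aliasing.
Step by step:
`a = [5, 4, 2]` → a = [5, 4, 2]
`b = a` → b = [5, 4, 2] (same object as a)
`a.append(54)` → a = [5, 4, 2, 54] (same object as b); b = [5, 4, 2, 54] (same object as a)
`print(b)` → prints [5, 4, 2, 54]

Answer: [5, 4, 2, 54]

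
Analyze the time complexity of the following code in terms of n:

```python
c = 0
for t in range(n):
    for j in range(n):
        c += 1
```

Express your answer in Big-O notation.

Each loop level contributes: n × n. Multiplying the contributions gives O(n^2).

Answer: O(n^2)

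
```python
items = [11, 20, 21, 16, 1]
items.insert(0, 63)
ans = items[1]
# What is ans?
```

Trace:
`items = [11, 20, 21, 16, 1]` → items = [11, 20, 21, 16, 1]
`items.insert(0, 63)` → items = [63, 11, 20, 21, 16, 1]
`ans = items[1]` → ans = 11
So ans = 11

Answer: 11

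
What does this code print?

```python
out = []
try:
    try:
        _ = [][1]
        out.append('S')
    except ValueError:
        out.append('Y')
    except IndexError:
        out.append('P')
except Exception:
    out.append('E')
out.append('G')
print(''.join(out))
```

Execution trace: 'P' (inner except IndexError) → 'G' (after the try/except). Output: PG

Answer: PG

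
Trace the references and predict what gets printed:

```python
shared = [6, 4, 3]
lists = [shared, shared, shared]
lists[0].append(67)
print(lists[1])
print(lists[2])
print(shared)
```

Key concept: list of same reference.
Step by step:
`shared = [6, 4, 3]` → shared = [6, 4, 3]
`lists = [shared, shared, shared]` → lists = [[6, 4, 3], [6, 4, 3], [6, 4, 3]]
`lists[0].append(67)` → shared = [6, 4, 3, 67]; lists = [[6, 4, 3, 67], [6, 4, 3, 67], [6, 4, 3, 67]]
`print(lists[1])` → prints [6, 4, 3, 67]
`print(lists[2])` → prints [6, 4, 3, 67]
`print(shared)` → prints [6, 4, 3, 67]

Answer:
[6, 4, 3, 67]
[6, 4, 3, 67]
[6, 4, 3, 67]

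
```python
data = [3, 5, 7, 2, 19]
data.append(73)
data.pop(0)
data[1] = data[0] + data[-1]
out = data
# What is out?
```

Trace:
`data = [3, 5, 7, 2, 19]` → data = [3, 5, 7, 2, 19]
`data.append(73)` → data = [3, 5, 7, 2, 19, 73]
`data.pop(0)` → data = [5, 7, 2, 19, 73]
`data[1] = data[0] + data[-1]` → data = [5, 78, 2, 19, 73]
`out = data` → out = [5, 78, 2, 19, 73]
So out = [5, 78, 2, 19, 73]

Answer: [5, 78, 2, 19, 73]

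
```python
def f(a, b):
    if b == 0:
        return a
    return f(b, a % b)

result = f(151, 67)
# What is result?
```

f(151, 67) -> f(67, 17) -> f(17, 16) -> f(16, 1) -> f(1, 0) -> 1

Answer: 1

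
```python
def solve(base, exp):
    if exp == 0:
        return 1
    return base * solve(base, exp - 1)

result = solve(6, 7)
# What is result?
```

solve(6, 7) = 6 * 6 * 6 * 6 * 6 * 6 * 6 = 279936

Answer: 279936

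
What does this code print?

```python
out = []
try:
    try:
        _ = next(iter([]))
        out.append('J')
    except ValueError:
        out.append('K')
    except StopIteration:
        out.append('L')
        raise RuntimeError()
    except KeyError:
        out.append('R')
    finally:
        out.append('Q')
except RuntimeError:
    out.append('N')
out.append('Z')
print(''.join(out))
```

Execution trace: 'L' (inner except StopIteration) → 'Q' (inner finally) → 'N' (outer except RuntimeError) → 'Z' (after the try/except). Output: LQNZ

Answer: LQNZ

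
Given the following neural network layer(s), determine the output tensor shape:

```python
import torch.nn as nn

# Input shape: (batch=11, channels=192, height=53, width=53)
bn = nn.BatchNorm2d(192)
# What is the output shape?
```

Input: (11, 192, 53, 53) -> Output: (11, 192, 53, 53)

Answer: (11, 192, 53, 53)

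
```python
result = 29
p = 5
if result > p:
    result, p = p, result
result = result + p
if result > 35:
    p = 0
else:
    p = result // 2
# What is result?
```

Trace:
`result = 29` → result = 29
`p = 5` → p = 5
`if result > p: ...` → result > p is True → result = 5; p = 29
`result = result + p` → result = 34
`if result > 35: ...` → result > 35 is False, take else branch → p = 17
So result = 34

Answer: 34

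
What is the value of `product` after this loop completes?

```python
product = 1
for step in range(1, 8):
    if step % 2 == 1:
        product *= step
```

Product of odd numbers 1 to 7
`product` takes the values: 1 → 3 → 15 → 105

Answer: 105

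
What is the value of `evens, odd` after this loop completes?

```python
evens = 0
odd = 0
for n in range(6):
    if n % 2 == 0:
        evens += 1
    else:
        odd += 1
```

Count evens and odds in range(6)
`evens, odd` takes the values: (0, 0) → (1, 0) → (1, 1) → (2, 1) → (2, 2) → (3, 2) → (3, 3)

Answer: 3, 3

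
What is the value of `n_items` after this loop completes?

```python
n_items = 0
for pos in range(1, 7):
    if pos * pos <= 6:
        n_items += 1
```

Count numbers where pos² ≤ 6
`n_items` takes the values: 0 → 1 → 2

Answer: 2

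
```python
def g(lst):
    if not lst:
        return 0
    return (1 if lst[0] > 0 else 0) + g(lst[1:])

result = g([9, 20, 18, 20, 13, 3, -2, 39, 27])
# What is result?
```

Count of positive elements in [9, 20, 18, 20, 13, 3, -2, 39, 27] = 8

Answer: 8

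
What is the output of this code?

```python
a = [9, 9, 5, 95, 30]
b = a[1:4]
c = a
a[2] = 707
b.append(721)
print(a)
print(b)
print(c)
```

Key concept: slice vs alias.
Step by step:
`a = [9, 9, 5, 95, 30]` → a = [9, 9, 5, 95, 30]
`b = a[1:4]` → b = [9, 5, 95]
`c = a` → c = [9, 9, 5, 95, 30] (same object as a)
`a[2] = 707` → a = [9, 9, 707, 95, 30] (same object as c); c = [9, 9, 707, 95, 30] (same object as a)
`b.append(721)` → b = [9, 5, 95, 721]
`print(a)` → prints [9, 9, 707, 95, 30]
`print(b)` → prints [9, 5, 95, 721]
`print(c)` → prints [9, 9, 707, 95, 30]

Answer:
[9, 9, 707, 95, 30]
[9, 5, 95, 721]
[9, 9, 707, 95, 30]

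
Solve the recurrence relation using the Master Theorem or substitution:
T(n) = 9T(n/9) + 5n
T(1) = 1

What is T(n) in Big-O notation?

By Master Theorem: a=9, b=9, f(n)=5n. Since log_9(9) = 1 and f(n) = Θ(n^1), Case 2 applies. T(n) = O(n log n).

Answer: O(n log n)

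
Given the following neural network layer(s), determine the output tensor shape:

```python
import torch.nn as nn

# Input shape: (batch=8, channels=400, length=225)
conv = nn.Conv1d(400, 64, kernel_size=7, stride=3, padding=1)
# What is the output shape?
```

Input: (8, 400, 225) -> Output: (8, 64, 74)

Answer: (8, 64, 74)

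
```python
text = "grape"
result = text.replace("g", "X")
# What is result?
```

Trace:
`text = "grape"` → text = 'grape'
`result = text.replace("g", "X")` → result = 'Xrape'
So result = 'Xrape'

Answer: 'Xrape'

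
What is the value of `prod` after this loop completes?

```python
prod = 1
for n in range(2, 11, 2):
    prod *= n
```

Product of even numbers 2 to 10
`prod` takes the values: 1 → 2 → 8 → 48 → 384 → 3840

Answer: 3840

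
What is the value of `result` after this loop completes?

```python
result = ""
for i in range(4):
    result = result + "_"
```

Repeat '_' 4 times
`result` takes the values: "" → "_" → "__" → "___" → "____"

Answer: "____"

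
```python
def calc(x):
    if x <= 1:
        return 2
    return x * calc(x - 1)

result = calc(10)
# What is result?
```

calc(10) = 10 * 9 * 8 * 7 * 6 * 5 * 4 * 3 * 2 * 2 = 7257600

Answer: 7257600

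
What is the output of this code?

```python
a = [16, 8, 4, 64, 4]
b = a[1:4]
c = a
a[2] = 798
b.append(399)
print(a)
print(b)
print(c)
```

Key concept: slice vs alias.
Step by step:
`a = [16, 8, 4, 64, 4]` → a = [16, 8, 4, 64, 4]
`b = a[1:4]` → b = [8, 4, 64]
`c = a` → c = [16, 8, 4, 64, 4] (same object as a)
`a[2] = 798` → a = [16, 8, 798, 64, 4] (same object as c); c = [16, 8, 798, 64, 4] (same object as a)
`b.append(399)` → b = [8, 4, 64, 399]
`print(a)` → prints [16, 8, 798, 64, 4]
`print(b)` → prints [8, 4, 64, 399]
`print(c)` → prints [16, 8, 798, 64, 4]

Answer:
[16, 8, 798, 64, 4]
[8, 4, 64, 399]
[16, 8, 798, 64, 4]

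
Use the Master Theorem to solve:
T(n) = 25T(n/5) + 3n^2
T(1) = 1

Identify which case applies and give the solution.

a=25, b=5, f(n)=3n^2. log_5(25) = 2. Since c=2 = 2, Case 2 applies: T(n) = Θ(n^log_b(a) · log n) = O(n^2 log n).

Answer: O(n^2 log n) - Case 2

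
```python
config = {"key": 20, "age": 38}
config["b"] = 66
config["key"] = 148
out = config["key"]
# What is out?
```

Trace:
`config = {"key": 20, "age": 38}` → config = {'key': 20, 'age': 38}
`config["b"] = 66` → config = {'key': 20, 'age': 38, 'b': 66}
`config["key"] = 148` → config = {'key': 148, 'age': 38, 'b': 66}
`out = config["key"]` → out = 148
So out = 148

Answer: 148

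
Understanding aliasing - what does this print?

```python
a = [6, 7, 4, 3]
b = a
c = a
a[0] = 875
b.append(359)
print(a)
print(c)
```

Key concept: multiple aliases.
Step by step:
`a = [6, 7, 4, 3]` → a = [6, 7, 4, 3]
`b = a` → b = [6, 7, 4, 3] (same object as a)
`c = a` → c = [6, 7, 4, 3] (same object as a, b)
`a[0] = 875` → a = [875, 7, 4, 3] (same object as b, c); b = [875, 7, 4, 3] (same object as a, c); c = [875, 7, 4, 3] (same object as a, b)
`b.append(359)` → a = [875, 7, 4, 3, 359] (same object as b, c); b = [875, 7, 4, 3, 359] (same object as a, c); c = [875, 7, 4, 3, 359] (same object as a, b)
`print(a)` → prints [875, 7, 4, 3, 359]
`print(c)` → prints [875, 7, 4, 3, 359]

Answer:
[875, 7, 4, 3, 359]
[875, 7, 4, 3, 359]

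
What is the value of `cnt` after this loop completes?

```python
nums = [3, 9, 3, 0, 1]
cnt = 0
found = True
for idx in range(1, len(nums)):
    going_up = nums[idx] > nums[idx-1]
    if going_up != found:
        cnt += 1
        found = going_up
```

Count direction changes in [3, 9, 3, 0, 1]
`cnt` takes the values: 0 → 1 → 2

Answer: 2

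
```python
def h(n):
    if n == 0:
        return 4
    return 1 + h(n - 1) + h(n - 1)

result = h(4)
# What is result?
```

h(n) = 1 + 2·h(n-1), h(0)=4. Closed form: (4+1)·2^4 - 1 = 79.

Answer: 79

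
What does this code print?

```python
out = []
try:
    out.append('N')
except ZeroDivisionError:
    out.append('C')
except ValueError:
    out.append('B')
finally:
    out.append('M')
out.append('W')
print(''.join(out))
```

Execution trace: 'N' (try body, no exception) → 'M' (finally) → 'W' (after the try/except). Output: NMW

Answer: NMW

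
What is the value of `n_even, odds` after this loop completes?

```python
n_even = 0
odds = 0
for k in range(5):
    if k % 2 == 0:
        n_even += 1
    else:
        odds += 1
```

Count evens and odds in range(5)
`n_even, odds` takes the values: (0, 0) → (1, 0) → (1, 1) → (2, 1) → (2, 2) → (3, 2)

Answer: 3, 2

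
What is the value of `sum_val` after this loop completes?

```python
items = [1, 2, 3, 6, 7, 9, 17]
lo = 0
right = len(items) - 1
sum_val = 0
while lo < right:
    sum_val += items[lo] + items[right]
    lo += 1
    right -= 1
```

Sum of pairs from ends
`sum_val` takes the values: 0 → 18 → 29 → 39

Answer: 39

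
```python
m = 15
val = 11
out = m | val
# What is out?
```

Trace:
`m = 15` → m = 15
`val = 11` → val = 11
`out = m | val` → out = 15
So out = 15

Answer: 15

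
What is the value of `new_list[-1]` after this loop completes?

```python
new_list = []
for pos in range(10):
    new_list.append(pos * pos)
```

Last element of squares 0 to 9
`new_list` takes the values: [] → [0] → [0, 1] → [0, 1, 4] → [0, 1, 4, 9] → [0, 1, 4, 9, 16] → [0, 1, 4, 9, 16, 25] → [0, 1, 4, 9, 16, 25, 36] → [0, 1, 4, 9, 16, 25, 36, 49] → [0, 1, 4, 9, 16, 25, 36, 49, 64] → [0, 1, 4, 9, 16, 25, 36, 49, 64, 81]
So `new_list[-1]` = 81

Answer: 81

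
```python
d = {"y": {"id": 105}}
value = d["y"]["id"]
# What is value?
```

Trace:
`d = {"y": {"id": 105}}` → d = {'y': {'id': 105}}
`value = d["y"]["id"]` → value = 105
So value = 105

Answer: 105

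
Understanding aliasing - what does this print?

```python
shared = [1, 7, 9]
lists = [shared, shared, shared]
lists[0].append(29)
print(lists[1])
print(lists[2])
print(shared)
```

Key concept: list of same reference.
Step by step:
`shared = [1, 7, 9]` → shared = [1, 7, 9]
`lists = [shared, shared, shared]` → lists = [[1, 7, 9], [1, 7, 9], [1, 7, 9]]
`lists[0].append(29)` → shared = [1, 7, 9, 29]; lists = [[1, 7, 9, 29], [1, 7, 9, 29], [1, 7, 9, 29]]
`print(lists[1])` → prints [1, 7, 9, 29]
`print(lists[2])` → prints [1, 7, 9, 29]
`print(shared)` → prints [1, 7, 9, 29]

Answer:
[1, 7, 9, 29]
[1, 7, 9, 29]
[1, 7, 9, 29]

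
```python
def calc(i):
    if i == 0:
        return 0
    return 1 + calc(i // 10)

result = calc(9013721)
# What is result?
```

Count of digits of 9013721: 7

Answer: 7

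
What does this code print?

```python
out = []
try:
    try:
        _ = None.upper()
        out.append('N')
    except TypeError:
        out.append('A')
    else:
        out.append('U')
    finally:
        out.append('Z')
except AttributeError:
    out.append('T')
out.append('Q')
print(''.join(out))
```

Execution trace: 'Z' (finally) → 'T' (outer except AttributeError) → 'Q' (after the try/except). Output: ZTQ

Answer: ZTQ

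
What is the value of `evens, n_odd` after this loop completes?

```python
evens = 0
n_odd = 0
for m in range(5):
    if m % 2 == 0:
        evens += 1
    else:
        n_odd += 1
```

Count evens and odds in range(5)
`evens, n_odd` takes the values: (0, 0) → (1, 0) → (1, 1) → (2, 1) → (2, 2) → (3, 2)

Answer: 3, 2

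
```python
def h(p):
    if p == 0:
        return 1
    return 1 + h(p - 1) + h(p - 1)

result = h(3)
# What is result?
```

h(p) = 1 + 2·h(p-1), h(0)=1. Closed form: (1+1)·2^3 - 1 = 15.

Answer: 15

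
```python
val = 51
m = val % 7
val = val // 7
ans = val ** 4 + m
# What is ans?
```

Trace:
`val = 51` → val = 51
`m = val % 7` → m = 2
`val = val // 7` → val = 7
`ans = val ** 4 + m` → ans = 2403
So ans = 2403

Answer: 2403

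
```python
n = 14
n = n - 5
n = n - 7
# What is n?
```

Trace:
`n = 14` → n = 14
`n = n - 5` → n = 9
`n = n - 7` → n = 2
So n = 2

Answer: 2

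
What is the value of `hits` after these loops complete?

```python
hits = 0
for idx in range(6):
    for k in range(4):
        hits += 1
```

6 * 4 = 24
`hits` takes the values: 0 → 1 → 2 → 3 → 4 → 5 → 6 → 7 → 8 → 9 → 10 → 11 → 12 → 13 → 14 → 15 → 16 → 17 → 18 → 19 → 20 → 21 → 22 → 23 → 24

Answer: 24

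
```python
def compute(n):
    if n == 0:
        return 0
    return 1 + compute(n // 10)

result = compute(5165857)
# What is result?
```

Count of digits of 5165857: 7

Answer: 7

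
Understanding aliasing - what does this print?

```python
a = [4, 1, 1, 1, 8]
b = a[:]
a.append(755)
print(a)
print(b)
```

Key concept: slice [:] creates copy.
Step by step:
`a = [4, 1, 1, 1, 8]` → a = [4, 1, 1, 1, 8]
`b = a[:]` → b = [4, 1, 1, 1, 8]
`a.append(755)` → a = [4, 1, 1, 1, 8, 755]
`print(a)` → prints [4, 1, 1, 1, 8, 755]
`print(b)` → prints [4, 1, 1, 1, 8]

Answer:
[4, 1, 1, 1, 8, 755]
[4, 1, 1, 1, 8]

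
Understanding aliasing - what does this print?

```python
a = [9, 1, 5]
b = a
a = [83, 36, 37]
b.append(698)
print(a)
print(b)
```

Key concept: rebinding vs mutation: a is rebound to a new list, b still points at the original.
Step by step:
`a = [9, 1, 5]` → a = [9, 1, 5]
`b = a` → b = [9, 1, 5] (same object as a)
`a = [83, 36, 37]` → a = [83, 36, 37]
`b.append(698)` → b = [9, 1, 5, 698]
`print(a)` → prints [83, 36, 37]
`print(b)` → prints [9, 1, 5, 698]

Answer:
[83, 36, 37]
[9, 1, 5, 698]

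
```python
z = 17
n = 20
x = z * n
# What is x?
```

Trace:
`z = 17` → z = 17
`n = 20` → n = 20
`x = z * n` → x = 340
So x = 340

Answer: 340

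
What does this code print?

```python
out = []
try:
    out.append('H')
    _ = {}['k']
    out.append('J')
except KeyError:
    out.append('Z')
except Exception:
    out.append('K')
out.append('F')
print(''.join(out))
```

Execution trace: 'H' (try body) → 'Z' (except KeyError) → 'F' (after the try/except). Output: HZF

Answer: HZF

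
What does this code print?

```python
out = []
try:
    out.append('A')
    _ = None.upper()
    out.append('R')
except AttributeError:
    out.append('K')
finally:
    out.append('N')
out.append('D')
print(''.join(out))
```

Execution trace: 'A' (try body) → 'K' (except AttributeError) → 'N' (finally) → 'D' (after the try/except). Output: AKND

Answer: AKND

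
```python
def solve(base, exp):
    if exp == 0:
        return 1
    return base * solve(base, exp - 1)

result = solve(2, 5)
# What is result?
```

solve(2, 5) = 2 * 2 * 2 * 2 * 2 = 32

Answer: 32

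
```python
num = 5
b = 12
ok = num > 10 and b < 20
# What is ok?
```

Trace:
`num = 5` → num = 5
`b = 12` → b = 12
`ok = num > 10 and b < 20` → ok = False
So ok = False

Answer: False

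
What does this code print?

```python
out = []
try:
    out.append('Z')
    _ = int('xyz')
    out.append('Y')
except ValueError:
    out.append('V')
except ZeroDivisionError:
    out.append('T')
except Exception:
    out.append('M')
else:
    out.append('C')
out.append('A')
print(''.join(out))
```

Execution trace: 'Z' (try body) → 'V' (except ValueError) → 'A' (after the try/except). Output: ZVA

Answer: ZVA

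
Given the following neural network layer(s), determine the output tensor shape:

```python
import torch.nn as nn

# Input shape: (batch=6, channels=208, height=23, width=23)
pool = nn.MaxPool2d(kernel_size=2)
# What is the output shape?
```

Input: (6, 208, 23, 23) -> Output: (6, 208, 11, 11)

Answer: (6, 208, 11, 11)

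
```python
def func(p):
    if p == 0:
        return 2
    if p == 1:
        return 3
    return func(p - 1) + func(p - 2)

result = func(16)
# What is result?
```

Build up from base cases: func(0)=2, func(1)=3, func(2)=5, func(3)=8, func(4)=13, func(5)=21, func(6)=34, ..., func(16)=4181

Answer: 4181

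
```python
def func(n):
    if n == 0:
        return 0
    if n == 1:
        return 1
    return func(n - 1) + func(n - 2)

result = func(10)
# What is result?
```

Build up from base cases: func(0)=0, func(1)=1, func(2)=1, func(3)=2, func(4)=3, func(5)=5, func(6)=8, ..., func(10)=55

Answer: 55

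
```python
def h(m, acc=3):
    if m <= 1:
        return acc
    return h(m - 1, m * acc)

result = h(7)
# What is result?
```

Accumulator trace (n, acc): (7, 3) -> (6, 21) -> (5, 126) -> (4, 630) -> (3, 2520) -> (2, 7560) -> (1, 15120) -> return 15120

Answer: 15120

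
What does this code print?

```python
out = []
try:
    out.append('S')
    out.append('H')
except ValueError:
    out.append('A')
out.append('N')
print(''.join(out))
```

Execution trace: 'S' (try body) → 'H' (try body, no exception) → 'N' (after the try/except). Output: SHN

Answer: SHN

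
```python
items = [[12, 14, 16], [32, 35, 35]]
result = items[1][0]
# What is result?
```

Trace:
`items = [[12, 14, 16], [32, 35, 35]]` → items = [[12, 14, 16], [32, 35, 35]]
`result = items[1][0]` → result = 32
So result = 32

Answer: 32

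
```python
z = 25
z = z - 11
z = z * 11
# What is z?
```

Trace:
`z = 25` → z = 25
`z = z - 11` → z = 14
`z = z * 11` → z = 154
So z = 154

Answer: 154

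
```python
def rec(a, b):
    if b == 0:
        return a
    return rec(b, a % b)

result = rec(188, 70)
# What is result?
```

rec(188, 70) -> rec(70, 48) -> rec(48, 22) -> rec(22, 4) -> rec(4, 2) -> rec(2, 0) -> 2

Answer: 2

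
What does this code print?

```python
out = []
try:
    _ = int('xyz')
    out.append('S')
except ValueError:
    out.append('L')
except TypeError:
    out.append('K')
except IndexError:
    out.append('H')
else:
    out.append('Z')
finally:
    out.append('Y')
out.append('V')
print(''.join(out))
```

Execution trace: 'L' (except ValueError) → 'Y' (finally) → 'V' (after the try/except). Output: LYV

Answer: LYV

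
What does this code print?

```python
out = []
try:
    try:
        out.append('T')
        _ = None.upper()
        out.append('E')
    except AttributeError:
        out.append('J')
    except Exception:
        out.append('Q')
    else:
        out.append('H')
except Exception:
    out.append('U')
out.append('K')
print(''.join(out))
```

Execution trace: 'T' (inner try body) → 'J' (inner except AttributeError) → 'K' (after the try/except). Output: TJK

Answer: TJK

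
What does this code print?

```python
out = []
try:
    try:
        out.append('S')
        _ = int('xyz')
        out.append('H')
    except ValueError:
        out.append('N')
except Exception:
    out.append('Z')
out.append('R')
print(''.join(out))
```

Execution trace: 'S' (inner try body) → 'N' (inner except ValueError) → 'R' (after the try/except). Output: SNR

Answer: SNR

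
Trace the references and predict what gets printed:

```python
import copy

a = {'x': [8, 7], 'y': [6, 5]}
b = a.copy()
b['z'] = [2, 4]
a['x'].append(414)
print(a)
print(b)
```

Key concept: shallow copy of dict with mutable values.
Step by step:
`a = {'x': [8, 7], 'y': [6, 5]}` → a = {'x': [8, 7], 'y': [6, 5]}
`b = a.copy()` → b = {'x': [8, 7], 'y': [6, 5]}
`b['z'] = [2, 4]` → b = {'x': [8, 7], 'y': [6, 5], 'z': [2, 4]}
`a['x'].append(414)` → a = {'x': [8, 7, 414], 'y': [6, 5]}; b = {'x': [8, 7, 414], 'y': [6, 5], 'z': [2, 4]}
`print(a)` → prints {'x': [8, 7, 414], 'y': [6, 5]}
`print(b)` → prints {'x': [8, 7, 414], 'y': [6, 5], 'z': [2, 4]}

Answer:
{'x': [8, 7, 414], 'y': [6, 5]}
{'x': [8, 7, 414], 'y': [6, 5], 'z': [2, 4]}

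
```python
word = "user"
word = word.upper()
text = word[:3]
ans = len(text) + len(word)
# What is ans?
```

Trace:
`word = "user"` → word = 'user'
`word = word.upper()` → word = 'USER'
`text = word[:3]` → text = 'USE'
`ans = len(text) + len(word)` → ans = 7
So ans = 7

Answer: 7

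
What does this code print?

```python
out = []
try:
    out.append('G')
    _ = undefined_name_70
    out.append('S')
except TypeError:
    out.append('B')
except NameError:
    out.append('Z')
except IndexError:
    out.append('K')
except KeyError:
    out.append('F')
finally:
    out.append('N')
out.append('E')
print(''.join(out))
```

Execution trace: 'G' (try body) → 'Z' (except NameError) → 'N' (finally) → 'E' (after the try/except). Output: GZNE

Answer: GZNE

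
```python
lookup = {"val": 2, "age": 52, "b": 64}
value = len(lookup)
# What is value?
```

Trace:
`lookup = {"val": 2, "age": 52, "b": 64}` → lookup = {'val': 2, 'age': 52, 'b': 64}
`value = len(lookup)` → value = 3
So value = 3

Answer: 3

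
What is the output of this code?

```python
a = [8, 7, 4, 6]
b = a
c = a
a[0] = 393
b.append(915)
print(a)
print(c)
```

Key concept: multiple aliases.
Step by step:
`a = [8, 7, 4, 6]` → a = [8, 7, 4, 6]
`b = a` → b = [8, 7, 4, 6] (same object as a)
`c = a` → c = [8, 7, 4, 6] (same object as a, b)
`a[0] = 393` → a = [393, 7, 4, 6] (same object as b, c); b = [393, 7, 4, 6] (same object as a, c); c = [393, 7, 4, 6] (same object as a, b)
`b.append(915)` → a = [393, 7, 4, 6, 915] (same object as b, c); b = [393, 7, 4, 6, 915] (same object as a, c); c = [393, 7, 4, 6, 915] (same object as a, b)
`print(a)` → prints [393, 7, 4, 6, 915]
`print(c)` → prints [393, 7, 4, 6, 915]

Answer:
[393, 7, 4, 6, 915]
[393, 7, 4, 6, 915]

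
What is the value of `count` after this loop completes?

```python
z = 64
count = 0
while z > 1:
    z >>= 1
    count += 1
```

Count right shifts until 1
`count` takes the values: 0 → 1 → 2 → 3 → 4 → 5 → 6

Answer: 6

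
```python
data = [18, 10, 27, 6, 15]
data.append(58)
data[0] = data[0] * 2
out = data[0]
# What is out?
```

Trace:
`data = [18, 10, 27, 6, 15]` → data = [18, 10, 27, 6, 15]
`data.append(58)` → data = [18, 10, 27, 6, 15, 58]
`data[0] = data[0] * 2` → data = [36, 10, 27, 6, 15, 58]
`out = data[0]` → out = 36
So out = 36

Answer: 36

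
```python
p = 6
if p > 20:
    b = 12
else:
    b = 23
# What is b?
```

Trace:
`p = 6` → p = 6
`if p > 20: ...` → p > 20 is False, take else branch → b = 23
So b = 23

Answer: 23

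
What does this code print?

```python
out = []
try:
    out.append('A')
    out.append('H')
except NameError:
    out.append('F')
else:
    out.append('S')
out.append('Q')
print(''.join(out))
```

Execution trace: 'A' (try body) → 'H' (try body, no exception) → 'S' (else) → 'Q' (after the try/except). Output: AHSQ

Answer: AHSQ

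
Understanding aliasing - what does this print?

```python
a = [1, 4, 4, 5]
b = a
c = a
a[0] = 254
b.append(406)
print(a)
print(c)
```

Key concept: multiple aliases.
Step by step:
`a = [1, 4, 4, 5]` → a = [1, 4, 4, 5]
`b = a` → b = [1, 4, 4, 5] (same object as a)
`c = a` → c = [1, 4, 4, 5] (same object as a, b)
`a[0] = 254` → a = [254, 4, 4, 5] (same object as b, c); b = [254, 4, 4, 5] (same object as a, c); c = [254, 4, 4, 5] (same object as a, b)
`b.append(406)` → a = [254, 4, 4, 5, 406] (same object as b, c); b = [254, 4, 4, 5, 406] (same object as a, c); c = [254, 4, 4, 5, 406] (same object as a, b)
`print(a)` → prints [254, 4, 4, 5, 406]
`print(c)` → prints [254, 4, 4, 5, 406]

Answer:
[254, 4, 4, 5, 406]
[254, 4, 4, 5, 406]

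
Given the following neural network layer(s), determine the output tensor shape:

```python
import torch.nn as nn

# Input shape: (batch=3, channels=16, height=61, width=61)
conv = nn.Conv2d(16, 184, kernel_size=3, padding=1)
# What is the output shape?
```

Input: (3, 16, 61, 61) -> Output: (3, 184, 61, 61)

Answer: (3, 184, 61, 61)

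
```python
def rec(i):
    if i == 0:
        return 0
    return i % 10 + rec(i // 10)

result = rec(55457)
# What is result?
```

Sum of digits of 55457: 7 + 5 + 4 + 5 + 5 = 26

Answer: 26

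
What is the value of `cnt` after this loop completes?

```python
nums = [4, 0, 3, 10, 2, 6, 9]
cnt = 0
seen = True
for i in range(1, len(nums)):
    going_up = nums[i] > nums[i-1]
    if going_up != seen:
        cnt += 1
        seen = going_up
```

Count direction changes in [4, 0, 3, 10, 2, 6, 9]
`cnt` takes the values: 0 → 1 → 2 → 3 → 4

Answer: 4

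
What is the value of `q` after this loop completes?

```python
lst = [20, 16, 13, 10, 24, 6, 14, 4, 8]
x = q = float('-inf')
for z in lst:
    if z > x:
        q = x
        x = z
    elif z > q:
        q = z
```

Second largest (with repeats) in [20, 16, 13, 10, 24, 6, 14, 4, 8]
`q` takes the values: -inf → 16 → 20

Answer: 20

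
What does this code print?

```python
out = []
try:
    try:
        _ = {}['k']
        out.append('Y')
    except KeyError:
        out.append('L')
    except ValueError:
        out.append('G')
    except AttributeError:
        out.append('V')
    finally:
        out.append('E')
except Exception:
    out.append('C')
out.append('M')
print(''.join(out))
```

Execution trace: 'L' (inner except KeyError) → 'E' (inner finally) → 'M' (after the try/except). Output: LEM

Answer: LEM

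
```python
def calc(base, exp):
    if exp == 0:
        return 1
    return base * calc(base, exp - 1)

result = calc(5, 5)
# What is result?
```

calc(5, 5) = 5 * 5 * 5 * 5 * 5 = 3125

Answer: 3125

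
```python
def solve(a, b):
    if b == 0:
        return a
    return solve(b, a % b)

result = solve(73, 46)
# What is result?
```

solve(73, 46) -> solve(46, 27) -> solve(27, 19) -> solve(19, 8) -> solve(8, 3) -> solve(3, 2) -> solve(2, 1) -> solve(1, 0) -> 1

Answer: 1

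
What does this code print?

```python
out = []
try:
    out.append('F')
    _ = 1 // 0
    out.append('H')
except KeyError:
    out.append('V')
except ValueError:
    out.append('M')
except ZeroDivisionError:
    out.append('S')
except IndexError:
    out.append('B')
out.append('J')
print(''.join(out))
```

Execution trace: 'F' (try body) → 'S' (except ZeroDivisionError) → 'J' (after the try/except). Output: FSJ

Answer: FSJ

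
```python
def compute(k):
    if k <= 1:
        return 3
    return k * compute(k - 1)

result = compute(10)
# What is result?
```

compute(10) = 10 * 9 * 8 * 7 * 6 * 5 * 4 * 3 * 2 * 3 = 10886400

Answer: 10886400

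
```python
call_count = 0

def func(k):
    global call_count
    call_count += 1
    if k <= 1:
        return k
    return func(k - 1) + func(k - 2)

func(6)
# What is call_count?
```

Calls(k) = 1 + Calls(k-1) + Calls(k-2); Calls(0)=Calls(1)=1. For k=6 this gives 25.

Answer: 25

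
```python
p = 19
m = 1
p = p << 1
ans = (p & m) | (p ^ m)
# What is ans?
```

Trace:
`p = 19` → p = 19
`m = 1` → m = 1
`p = p << 1` → p = 38
`ans = (p & m) | (p ^ m)` → ans = 39
So ans = 39

Answer: 39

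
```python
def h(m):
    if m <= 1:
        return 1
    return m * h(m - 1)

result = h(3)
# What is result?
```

h(3) = 3 * 2 * 1 = 6

Answer: 6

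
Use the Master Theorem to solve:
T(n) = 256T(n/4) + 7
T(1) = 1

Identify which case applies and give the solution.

a=256, b=4, f(n)=7. log_4(256) = 4. Since c=0 < 4, Case 1 applies: T(n) = Θ(n^log_b(a)) = O(n^4).

Answer: O(n^4) - Case 1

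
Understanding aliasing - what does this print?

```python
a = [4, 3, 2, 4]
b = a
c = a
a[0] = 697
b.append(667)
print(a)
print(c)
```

Key concept: multiple aliases.
Step by step:
`a = [4, 3, 2, 4]` → a = [4, 3, 2, 4]
`b = a` → b = [4, 3, 2, 4] (same object as a)
`c = a` → c = [4, 3, 2, 4] (same object as a, b)
`a[0] = 697` → a = [697, 3, 2, 4] (same object as b, c); b = [697, 3, 2, 4] (same object as a, c); c = [697, 3, 2, 4] (same object as a, b)
`b.append(667)` → a = [697, 3, 2, 4, 667] (same object as b, c); b = [697, 3, 2, 4, 667] (same object as a, c); c = [697, 3, 2, 4, 667] (same object as a, b)
`print(a)` → prints [697, 3, 2, 4, 667]
`print(c)` → prints [697, 3, 2, 4, 667]

Answer:
[697, 3, 2, 4, 667]
[697, 3, 2, 4, 667]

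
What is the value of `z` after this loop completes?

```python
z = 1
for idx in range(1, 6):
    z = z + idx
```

Start at 1, add 1 through 5
`z` takes the values: 1 → 2 → 4 → 7 → 11 → 16

Answer: 16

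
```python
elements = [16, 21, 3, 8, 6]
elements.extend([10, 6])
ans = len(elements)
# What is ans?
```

Trace:
`elements = [16, 21, 3, 8, 6]` → elements = [16, 21, 3, 8, 6]
`elements.extend([10, 6])` → elements = [16, 21, 3, 8, 6, 10, 6]
`ans = len(elements)` → ans = 7
So ans = 7

Answer: 7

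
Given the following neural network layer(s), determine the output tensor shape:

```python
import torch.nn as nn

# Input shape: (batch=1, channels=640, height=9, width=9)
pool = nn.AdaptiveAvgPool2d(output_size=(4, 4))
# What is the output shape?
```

Input: (1, 640, 9, 9) -> Output: (1, 640, 4, 4)

Answer: (1, 640, 4, 4)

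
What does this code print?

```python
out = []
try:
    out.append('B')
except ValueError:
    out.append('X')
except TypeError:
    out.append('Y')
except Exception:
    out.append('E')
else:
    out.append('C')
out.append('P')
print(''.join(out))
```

Execution trace: 'B' (try body, no exception) → 'C' (else) → 'P' (after the try/except). Output: BCP

Answer: BCP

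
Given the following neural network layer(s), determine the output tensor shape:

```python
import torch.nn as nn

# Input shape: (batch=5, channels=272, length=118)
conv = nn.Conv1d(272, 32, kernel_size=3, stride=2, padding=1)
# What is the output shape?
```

Input: (5, 272, 118) -> Output: (5, 32, 59)

Answer: (5, 32, 59)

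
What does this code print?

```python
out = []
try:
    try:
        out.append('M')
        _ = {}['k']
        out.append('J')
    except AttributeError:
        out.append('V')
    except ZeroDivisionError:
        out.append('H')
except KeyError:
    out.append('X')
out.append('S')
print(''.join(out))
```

Execution trace: 'M' (try body) → 'X' (outer except KeyError) → 'S' (after the try/except). Output: MXS

Answer: MXS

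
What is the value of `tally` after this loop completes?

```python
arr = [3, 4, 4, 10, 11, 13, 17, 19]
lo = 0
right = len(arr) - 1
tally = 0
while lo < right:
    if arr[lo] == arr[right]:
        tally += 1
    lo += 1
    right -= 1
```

Count matching pairs from ends
`tally` takes the values: 0

Answer: 0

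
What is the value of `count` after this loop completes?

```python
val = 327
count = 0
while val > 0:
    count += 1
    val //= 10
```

Count digits by repeated division by 10
`count` takes the values: 0 → 1 → 2 → 3

Answer: 3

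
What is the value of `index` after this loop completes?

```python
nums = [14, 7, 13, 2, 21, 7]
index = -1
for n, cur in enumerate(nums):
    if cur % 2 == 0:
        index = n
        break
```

First even number index in [14, 7, 13, 2, 21, 7]
`index` takes the values: -1 → 0

Answer: 0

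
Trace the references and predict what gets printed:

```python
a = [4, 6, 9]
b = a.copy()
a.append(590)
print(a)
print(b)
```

Key concept: list.copy() creates independent copy.
Step by step:
`a = [4, 6, 9]` → a = [4, 6, 9]
`b = a.copy()` → b = [4, 6, 9]
`a.append(590)` → a = [4, 6, 9, 590]
`print(a)` → prints [4, 6, 9, 590]
`print(b)` → prints [4, 6, 9]

Answer:
[4, 6, 9, 590]
[4, 6, 9]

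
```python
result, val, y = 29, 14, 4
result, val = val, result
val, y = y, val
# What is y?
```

Trace:
`result, val, y = 29, 14, 4` → result = 29; val = 14; y = 4
`result, val = val, result` → result = 14; val = 29
`val, y = y, val` → val = 4; y = 29
So y = 29

Answer: 29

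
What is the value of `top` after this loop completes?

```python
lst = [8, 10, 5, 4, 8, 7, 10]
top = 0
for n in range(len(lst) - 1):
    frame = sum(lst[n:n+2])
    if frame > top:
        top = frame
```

Max sum of 2-element window in [8, 10, 5, 4, 8, 7, 10]
`top` takes the values: 0 → 18

Answer: 18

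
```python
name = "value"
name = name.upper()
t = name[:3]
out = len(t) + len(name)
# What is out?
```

Trace:
`name = "value"` → name = 'value'
`name = name.upper()` → name = 'VALUE'
`t = name[:3]` → t = 'VAL'
`out = len(t) + len(name)` → out = 8
So out = 8

Answer: 8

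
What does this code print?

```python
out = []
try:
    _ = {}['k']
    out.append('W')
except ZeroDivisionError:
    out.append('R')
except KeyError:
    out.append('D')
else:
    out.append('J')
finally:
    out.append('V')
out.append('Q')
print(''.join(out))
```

Execution trace: 'D' (except KeyError) → 'V' (finally) → 'Q' (after the try/except). Output: DVQ

Answer: DVQ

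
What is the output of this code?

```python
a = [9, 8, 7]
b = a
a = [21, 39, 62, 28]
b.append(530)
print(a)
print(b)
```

Key concept: rebinding vs mutation: a is rebound to a new list, b still points at the original.
Step by step:
`a = [9, 8, 7]` → a = [9, 8, 7]
`b = a` → b = [9, 8, 7] (same object as a)
`a = [21, 39, 62, 28]` → a = [21, 39, 62, 28]
`b.append(530)` → b = [9, 8, 7, 530]
`print(a)` → prints [21, 39, 62, 28]
`print(b)` → prints [9, 8, 7, 530]

Answer:
[21, 39, 62, 28]
[9, 8, 7, 530]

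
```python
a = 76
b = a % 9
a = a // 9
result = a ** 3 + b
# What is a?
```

Trace:
`a = 76` → a = 76
`b = a % 9` → b = 4
`a = a // 9` → a = 8
`result = a ** 3 + b` → result = 516
So a = 8

Answer: 8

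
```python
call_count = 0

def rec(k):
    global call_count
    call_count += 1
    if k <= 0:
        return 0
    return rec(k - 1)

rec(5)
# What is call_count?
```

Linear recursion stepping by 1: 6 calls from k=5 down to ≤0.

Answer: 6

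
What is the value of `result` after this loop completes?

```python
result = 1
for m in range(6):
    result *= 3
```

3^6 = 729
`result` takes the values: 1 → 3 → 9 → 27 → 81 → 243 → 729

Answer: 729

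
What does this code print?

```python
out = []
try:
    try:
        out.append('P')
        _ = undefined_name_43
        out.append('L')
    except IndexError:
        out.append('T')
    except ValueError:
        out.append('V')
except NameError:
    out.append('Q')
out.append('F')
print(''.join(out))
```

Execution trace: 'P' (try body) → 'Q' (outer except NameError) → 'F' (after the try/except). Output: PQF

Answer: PQF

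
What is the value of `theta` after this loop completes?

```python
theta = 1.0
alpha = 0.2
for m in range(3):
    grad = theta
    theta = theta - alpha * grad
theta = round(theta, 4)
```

Gradient descent: w = 1.0 * (1 - 0.2)^3
`theta` takes the values: 1.0 → 0.8 → 0.64 → 0.512

Answer: 0.512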